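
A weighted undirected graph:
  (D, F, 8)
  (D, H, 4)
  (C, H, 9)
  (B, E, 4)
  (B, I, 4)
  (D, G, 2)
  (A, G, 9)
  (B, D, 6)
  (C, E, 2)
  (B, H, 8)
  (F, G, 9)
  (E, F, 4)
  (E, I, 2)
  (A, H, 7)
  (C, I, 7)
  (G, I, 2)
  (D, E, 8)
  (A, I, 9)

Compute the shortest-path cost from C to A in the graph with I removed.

Checking several routes:
C → E → B → H → A: 2 + 4 + 8 + 7 = 21
C → E → D → G → A: 2 + 8 + 2 + 9 = 21
C → E → B → D → G → A: 2 + 4 + 6 + 2 + 9 = 23
C → E → D → H → A: 2 + 8 + 4 + 7 = 21
C → H → A: 9 + 7 = 16
Shortest: 16.

16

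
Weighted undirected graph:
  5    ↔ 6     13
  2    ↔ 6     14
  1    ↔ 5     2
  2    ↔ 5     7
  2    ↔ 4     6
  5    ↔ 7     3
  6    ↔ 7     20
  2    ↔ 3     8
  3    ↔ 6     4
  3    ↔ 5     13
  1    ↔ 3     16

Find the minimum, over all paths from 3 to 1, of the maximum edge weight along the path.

Comparing a few candidate routes:
3 - 2 - 5 - 1: max(8, 7, 2) = 8
3 - 6 - 5 - 1: max(4, 13, 2) = 13
3 - 5 - 1: max(13, 2) = 13
Best route has worst link 8.

8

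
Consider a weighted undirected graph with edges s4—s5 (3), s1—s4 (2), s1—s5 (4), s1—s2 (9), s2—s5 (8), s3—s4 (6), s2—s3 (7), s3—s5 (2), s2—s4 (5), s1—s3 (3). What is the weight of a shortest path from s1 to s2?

7

Some routes from s1 to s2:
s1 → s2: 9
s1 → s4 → s2: 2 + 5 = 7
s1 → s5 → s2: 4 + 8 = 12
s1 → s3 → s2: 3 + 7 = 10
Shortest: 7.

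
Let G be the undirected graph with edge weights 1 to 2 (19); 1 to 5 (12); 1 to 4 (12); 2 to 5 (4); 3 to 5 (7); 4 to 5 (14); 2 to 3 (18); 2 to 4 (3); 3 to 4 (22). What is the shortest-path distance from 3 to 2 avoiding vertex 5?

18

Routes from 3 to 2 avoiding 5:
3 -> 4 -> 2: 22 + 3 = 25
3 -> 2: 18
3 -> 4 -> 1 -> 2: 22 + 12 + 19 = 53
Best route has total 18.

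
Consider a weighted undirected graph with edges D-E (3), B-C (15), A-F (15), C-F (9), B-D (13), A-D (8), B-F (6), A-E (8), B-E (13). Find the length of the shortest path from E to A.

8

Some routes from E to A:
E -> B -> D -> A: 13 + 13 + 8 = 34
E -> D -> B -> F -> A: 3 + 13 + 6 + 15 = 37
E -> B -> F -> A: 13 + 6 + 15 = 34
E -> A: 8
E -> D -> A: 3 + 8 = 11
Best route has total 8.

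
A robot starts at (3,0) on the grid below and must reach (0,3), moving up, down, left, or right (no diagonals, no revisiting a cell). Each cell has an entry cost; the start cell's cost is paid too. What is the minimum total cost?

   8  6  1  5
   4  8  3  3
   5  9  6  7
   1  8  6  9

Best path: r3c0 → r2c0 → r1c0 → r1c1 → r1c2 → r0c2 → r0c3
Cost: 1 + 5 + 4 + 8 + 3 + 1 + 5 = 27

27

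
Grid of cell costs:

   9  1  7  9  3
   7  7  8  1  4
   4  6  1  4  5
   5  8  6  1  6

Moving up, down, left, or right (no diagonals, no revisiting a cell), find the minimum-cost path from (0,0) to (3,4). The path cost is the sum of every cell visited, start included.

One optimal route is [0,0] [0,1] [1,1] [2,1] [2,2] [2,3] [3,3] [3,4].
Its cost is 9 + 1 + 7 + 6 + 1 + 4 + 1 + 6 = 35.

35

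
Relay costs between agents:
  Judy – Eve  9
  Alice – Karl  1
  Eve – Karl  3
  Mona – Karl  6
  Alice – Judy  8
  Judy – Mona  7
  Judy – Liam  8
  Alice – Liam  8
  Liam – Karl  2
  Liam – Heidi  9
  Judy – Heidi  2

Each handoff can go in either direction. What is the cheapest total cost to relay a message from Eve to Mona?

9

Some routes from Eve to Mona:
Eve → Judy → Mona: 9 + 7 = 16
Eve → Karl → Alice → Judy → Mona: 3 + 1 + 8 + 7 = 19
Eve → Karl → Mona: 3 + 6 = 9
The minimum is 9.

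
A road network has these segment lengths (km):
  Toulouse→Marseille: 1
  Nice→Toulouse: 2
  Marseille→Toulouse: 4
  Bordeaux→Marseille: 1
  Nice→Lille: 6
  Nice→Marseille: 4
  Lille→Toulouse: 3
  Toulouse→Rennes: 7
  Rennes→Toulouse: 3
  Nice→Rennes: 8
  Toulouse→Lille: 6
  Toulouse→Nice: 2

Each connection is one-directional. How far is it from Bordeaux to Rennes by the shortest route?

Paths from Bordeaux to Rennes:
Bordeaux - Marseille - Toulouse - Nice - Rennes: 1 + 4 + 2 + 8 = 15
Bordeaux - Marseille - Toulouse - Rennes: 1 + 4 + 7 = 12
The minimum is 12 km.

12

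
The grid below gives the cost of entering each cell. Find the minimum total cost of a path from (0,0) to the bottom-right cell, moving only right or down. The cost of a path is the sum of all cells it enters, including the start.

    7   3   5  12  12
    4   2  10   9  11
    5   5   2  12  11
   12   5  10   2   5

One optimal route is [0,0] → [0,1] → [1,1] → [2,1] → [2,2] → [3,2] → [3,3] → [3,4].
Its cost is 7 + 3 + 2 + 5 + 2 + 10 + 2 + 5 = 36.
(Top row then right column would cost 66.)

36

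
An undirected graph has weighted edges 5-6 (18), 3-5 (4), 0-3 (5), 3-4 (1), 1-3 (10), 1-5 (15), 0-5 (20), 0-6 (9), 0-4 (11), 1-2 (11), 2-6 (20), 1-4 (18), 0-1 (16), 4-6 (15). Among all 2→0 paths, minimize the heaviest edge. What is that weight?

Some routes from 2 to 0:
2 -> 1 -> 3 -> 4 -> 0: max(11, 10, 1, 11) = 11
2 -> 1 -> 5 -> 3 -> 0: max(11, 15, 4, 5) = 15
2 -> 1 -> 5 -> 3 -> 4 -> 0: max(11, 15, 4, 1, 11) = 15
2 -> 1 -> 5 -> 3 -> 4 -> 6 -> 0: max(11, 15, 4, 1, 15, 9) = 15
2 -> 1 -> 3 -> 0: max(11, 10, 5) = 11
Smallest bottleneck: 11.

11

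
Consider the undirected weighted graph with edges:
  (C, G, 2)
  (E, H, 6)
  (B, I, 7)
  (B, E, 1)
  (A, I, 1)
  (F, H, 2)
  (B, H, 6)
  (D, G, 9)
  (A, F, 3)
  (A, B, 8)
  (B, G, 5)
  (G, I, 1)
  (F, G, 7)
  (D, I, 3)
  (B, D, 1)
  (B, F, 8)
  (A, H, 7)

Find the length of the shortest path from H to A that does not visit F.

7

A few of the H→A routes:
H -> B -> D -> I -> A: 6 + 1 + 3 + 1 = 11
H -> A: 7
H -> B -> G -> I -> A: 6 + 5 + 1 + 1 = 13
H -> B -> A: 6 + 8 = 14
H -> E -> B -> D -> I -> A: 6 + 1 + 1 + 3 + 1 = 12
H -> E -> B -> G -> I -> A: 6 + 1 + 5 + 1 + 1 = 14
Best route has total 7.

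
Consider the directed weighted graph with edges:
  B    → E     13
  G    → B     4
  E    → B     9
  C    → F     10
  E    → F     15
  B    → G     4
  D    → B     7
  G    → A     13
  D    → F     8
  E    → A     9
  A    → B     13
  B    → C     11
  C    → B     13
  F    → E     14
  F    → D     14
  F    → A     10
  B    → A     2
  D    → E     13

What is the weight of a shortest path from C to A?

Checking several routes:
C - F - D - B - A: 10 + 14 + 7 + 2 = 33
C - F - E - A: 10 + 14 + 9 = 33
C - F - A: 10 + 10 = 20
C - B - G - A: 13 + 4 + 13 = 30
C - B - A: 13 + 2 = 15
Best route has total 15.

15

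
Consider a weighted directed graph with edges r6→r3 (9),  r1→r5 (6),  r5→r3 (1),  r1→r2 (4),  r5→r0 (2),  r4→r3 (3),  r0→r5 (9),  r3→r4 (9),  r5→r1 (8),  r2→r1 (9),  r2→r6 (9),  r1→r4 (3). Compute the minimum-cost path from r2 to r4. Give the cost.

12

Paths from r2 to r4:
r2 - r1 - r5 - r3 - r4: 9 + 6 + 1 + 9 = 25
r2 - r6 - r3 - r4: 9 + 9 + 9 = 27
r2 - r1 - r4: 9 + 3 = 12
Best route has total 12.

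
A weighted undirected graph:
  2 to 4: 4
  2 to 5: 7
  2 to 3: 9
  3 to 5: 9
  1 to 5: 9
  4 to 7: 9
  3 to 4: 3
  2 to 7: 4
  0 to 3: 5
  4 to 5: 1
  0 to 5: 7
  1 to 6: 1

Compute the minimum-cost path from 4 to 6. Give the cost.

Comparing a few candidate routes:
4→3→2→5→1→6: 3 + 9 + 7 + 9 + 1 = 29
4→5→1→6: 1 + 9 + 1 = 11
4→2→5→1→6: 4 + 7 + 9 + 1 = 21
4→3→5→1→6: 3 + 9 + 9 + 1 = 22
4→3→0→5→1→6: 3 + 5 + 7 + 9 + 1 = 25
Best route has total 11.

11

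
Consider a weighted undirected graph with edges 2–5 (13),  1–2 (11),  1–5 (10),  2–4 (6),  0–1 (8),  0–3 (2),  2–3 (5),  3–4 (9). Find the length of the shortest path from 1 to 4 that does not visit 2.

19

Candidate routes:
1 - 0 - 3 - 4: 8 + 2 + 9 = 19
Best route has total 19.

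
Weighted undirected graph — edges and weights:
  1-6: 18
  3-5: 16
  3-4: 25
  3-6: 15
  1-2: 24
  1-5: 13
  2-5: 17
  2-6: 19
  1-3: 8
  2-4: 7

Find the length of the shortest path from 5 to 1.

Checking several routes:
5→1: 13
5→2→6→1: 17 + 19 + 18 = 54
5→2→4→3→1: 17 + 7 + 25 + 8 = 57
5→3→1: 16 + 8 = 24
5→2→1: 17 + 24 = 41
5→3→6→1: 16 + 15 + 18 = 49
The minimum is 13.

13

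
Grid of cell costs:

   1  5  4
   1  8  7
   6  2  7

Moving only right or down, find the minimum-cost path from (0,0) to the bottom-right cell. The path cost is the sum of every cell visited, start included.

Best path: (0,0) → (1,0) → (2,0) → (2,1) → (2,2)
Cost: 1 + 1 + 6 + 2 + 7 = 17
(Top row then right column would cost 24.)

17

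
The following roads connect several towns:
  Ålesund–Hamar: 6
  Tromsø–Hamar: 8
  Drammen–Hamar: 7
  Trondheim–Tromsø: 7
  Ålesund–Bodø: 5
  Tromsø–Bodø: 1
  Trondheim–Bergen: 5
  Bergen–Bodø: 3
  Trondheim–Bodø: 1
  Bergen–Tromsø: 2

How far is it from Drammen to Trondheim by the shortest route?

Some routes from Drammen to Trondheim:
Drammen → Hamar → Tromsø → Trondheim: 7 + 8 + 7 = 22
Drammen → Hamar → Tromsø → Bergen → Trondheim: 7 + 8 + 2 + 5 = 22
Drammen → Hamar → Tromsø → Bodø → Trondheim: 7 + 8 + 1 + 1 = 17
Drammen → Hamar → Tromsø → Bergen → Bodø → Trondheim: 7 + 8 + 2 + 3 + 1 = 21
Drammen → Hamar → Tromsø → Bodø → Bergen → Trondheim: 7 + 8 + 1 + 3 + 5 = 24
Drammen → Hamar → Ålesund → Bodø → Trondheim: 7 + 6 + 5 + 1 = 19
Shortest: 17.

17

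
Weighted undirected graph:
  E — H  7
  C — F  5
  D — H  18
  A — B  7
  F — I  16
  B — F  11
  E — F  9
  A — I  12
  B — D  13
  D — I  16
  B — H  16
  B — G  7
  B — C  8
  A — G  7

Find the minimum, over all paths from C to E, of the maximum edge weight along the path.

9

Comparing a few candidate routes:
C-F-I-A-G-B-H-E: max(5, 16, 12, 7, 7, 16, 7) = 16
C-F-I-D-B-H-E: max(5, 16, 16, 13, 16, 7) = 16
C-F-I-A-B-H-E: max(5, 16, 12, 7, 16, 7) = 16
C-B-F-E: max(8, 11, 9) = 11
C-F-B-H-E: max(5, 11, 16, 7) = 16
C-F-E: max(5, 9) = 9
Best route has worst link 9.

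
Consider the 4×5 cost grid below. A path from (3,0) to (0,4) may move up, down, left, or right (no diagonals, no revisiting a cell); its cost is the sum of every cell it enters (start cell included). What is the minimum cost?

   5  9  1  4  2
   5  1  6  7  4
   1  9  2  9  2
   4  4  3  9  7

24

Take (3,0) -> (2,0) -> (1,0) -> (1,1) -> (1,2) -> (0,2) -> (0,3) -> (0,4) for a total of 4 + 1 + 5 + 1 + 6 + 1 + 4 + 2 = 24.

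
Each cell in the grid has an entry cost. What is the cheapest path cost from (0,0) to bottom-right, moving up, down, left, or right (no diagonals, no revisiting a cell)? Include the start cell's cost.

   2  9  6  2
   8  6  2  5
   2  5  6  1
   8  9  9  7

Cheapest: (0,0) -> (1,0) -> (1,1) -> (1,2) -> (1,3) -> (2,3) -> (3,3)
  2 + 8 + 6 + 2 + 5 + 1 + 7 = 31

31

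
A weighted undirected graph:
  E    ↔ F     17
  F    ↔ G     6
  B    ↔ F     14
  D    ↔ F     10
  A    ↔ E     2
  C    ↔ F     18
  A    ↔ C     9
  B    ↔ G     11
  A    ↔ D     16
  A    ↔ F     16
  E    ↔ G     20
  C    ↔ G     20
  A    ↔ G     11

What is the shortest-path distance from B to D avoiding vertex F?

Paths from B to D avoiding F:
B - G - C - A - D: 11 + 20 + 9 + 16 = 56
B - G - E - A - D: 11 + 20 + 2 + 16 = 49
B - G - A - D: 11 + 11 + 16 = 38
The minimum is 38.

38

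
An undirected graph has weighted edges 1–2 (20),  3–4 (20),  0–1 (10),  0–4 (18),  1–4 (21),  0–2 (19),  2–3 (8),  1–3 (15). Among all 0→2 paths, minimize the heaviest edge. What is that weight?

A few of the 0→2 routes:
0→4→3→1→2: max(18, 20, 15, 20) = 20
0→2: max(19) = 19
0→4→3→2: max(18, 20, 8) = 20
0→1→3→2: max(10, 15, 8) = 15
0→1→2: max(10, 20) = 20
0→1→4→3→2: max(10, 21, 20, 8) = 21
The minimum achievable maximum is 15.

15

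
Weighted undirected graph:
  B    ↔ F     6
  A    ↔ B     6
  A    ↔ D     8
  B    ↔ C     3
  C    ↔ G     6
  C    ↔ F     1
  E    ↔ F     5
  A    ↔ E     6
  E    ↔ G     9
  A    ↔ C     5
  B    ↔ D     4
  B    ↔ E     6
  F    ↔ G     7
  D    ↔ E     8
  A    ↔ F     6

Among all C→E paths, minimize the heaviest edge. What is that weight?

Some routes from C to E:
C → A → B → E: max(5, 6, 6) = 6
C → F → E: max(1, 5) = 5
C → A → F → B → E: max(5, 6, 6, 6) = 6
C → A → F → E: max(5, 6, 5) = 6
C → A → E: max(5, 6) = 6
The minimum achievable maximum is 5.

5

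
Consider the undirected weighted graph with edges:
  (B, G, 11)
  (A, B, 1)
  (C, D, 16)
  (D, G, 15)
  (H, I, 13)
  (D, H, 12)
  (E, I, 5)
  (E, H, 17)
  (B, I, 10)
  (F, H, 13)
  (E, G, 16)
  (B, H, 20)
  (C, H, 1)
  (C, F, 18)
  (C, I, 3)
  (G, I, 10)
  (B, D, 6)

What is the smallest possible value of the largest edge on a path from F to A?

Comparing a few candidate routes:
F→H→I→B→A: max(13, 13, 10, 1) = 13
F→H→I→G→B→A: max(13, 13, 10, 11, 1) = 13
F→H→C→I→B→A: max(13, 1, 3, 10, 1) = 13
F→H→D→B→A: max(13, 12, 6, 1) = 13
F→H→C→I→G→D→B→A: max(13, 1, 3, 10, 15, 6, 1) = 15
F→H→C→I→G→B→A: max(13, 1, 3, 10, 11, 1) = 13
Best route has worst link 13.

13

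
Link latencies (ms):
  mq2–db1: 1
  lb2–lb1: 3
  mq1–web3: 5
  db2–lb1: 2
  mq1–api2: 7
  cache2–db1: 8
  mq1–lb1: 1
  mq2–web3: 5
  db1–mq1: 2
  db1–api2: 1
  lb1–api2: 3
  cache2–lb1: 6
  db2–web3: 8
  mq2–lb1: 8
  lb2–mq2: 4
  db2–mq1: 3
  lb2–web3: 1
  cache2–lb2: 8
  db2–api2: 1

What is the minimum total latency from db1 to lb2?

Some routes from db1 to lb2:
db1 -> mq2 -> lb2: 1 + 4 = 5
db1 -> mq2 -> web3 -> lb2: 1 + 5 + 1 = 7
db1 -> api2 -> db2 -> lb1 -> lb2: 1 + 1 + 2 + 3 = 7
db1 -> mq1 -> lb1 -> lb2: 2 + 1 + 3 = 6
db1 -> api2 -> lb1 -> lb2: 1 + 3 + 3 = 7
db1 -> mq1 -> web3 -> lb2: 2 + 5 + 1 = 8
The minimum is 5 ms.

5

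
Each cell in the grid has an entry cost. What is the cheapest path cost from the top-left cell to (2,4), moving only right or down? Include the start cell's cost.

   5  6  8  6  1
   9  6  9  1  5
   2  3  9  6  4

35

Take (0,0) → (0,1) → (0,2) → (0,3) → (0,4) → (1,4) → (2,4) for a total of 5 + 6 + 8 + 6 + 1 + 5 + 4 = 35.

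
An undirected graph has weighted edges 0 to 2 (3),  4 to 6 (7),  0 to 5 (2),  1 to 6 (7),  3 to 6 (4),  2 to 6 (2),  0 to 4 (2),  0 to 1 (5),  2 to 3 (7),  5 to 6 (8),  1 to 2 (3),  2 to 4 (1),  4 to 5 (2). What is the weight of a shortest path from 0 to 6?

5

Checking several routes:
0 - 5 - 4 - 2 - 6: 2 + 2 + 1 + 2 = 7
0 - 1 - 2 - 6: 5 + 3 + 2 = 10
0 - 5 - 6: 2 + 8 = 10
0 - 2 - 6: 3 + 2 = 5
0 - 4 - 6: 2 + 7 = 9
0 - 4 - 2 - 6: 2 + 1 + 2 = 5
Shortest: 5.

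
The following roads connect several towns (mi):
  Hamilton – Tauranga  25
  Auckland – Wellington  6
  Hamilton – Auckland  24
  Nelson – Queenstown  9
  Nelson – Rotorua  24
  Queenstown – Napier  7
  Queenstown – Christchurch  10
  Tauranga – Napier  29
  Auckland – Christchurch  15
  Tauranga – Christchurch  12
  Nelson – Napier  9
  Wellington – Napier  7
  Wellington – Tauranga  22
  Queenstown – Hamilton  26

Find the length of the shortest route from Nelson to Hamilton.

A few of the Nelson→Hamilton routes:
Nelson -> Queenstown -> Hamilton: 9 + 26 = 35
Nelson -> Napier -> Wellington -> Auckland -> Hamilton: 9 + 7 + 6 + 24 = 46
Nelson -> Napier -> Queenstown -> Hamilton: 9 + 7 + 26 = 42
Nelson -> Queenstown -> Napier -> Wellington -> Auckland -> Hamilton: 9 + 7 + 7 + 6 + 24 = 53
The minimum is 35 mi.

35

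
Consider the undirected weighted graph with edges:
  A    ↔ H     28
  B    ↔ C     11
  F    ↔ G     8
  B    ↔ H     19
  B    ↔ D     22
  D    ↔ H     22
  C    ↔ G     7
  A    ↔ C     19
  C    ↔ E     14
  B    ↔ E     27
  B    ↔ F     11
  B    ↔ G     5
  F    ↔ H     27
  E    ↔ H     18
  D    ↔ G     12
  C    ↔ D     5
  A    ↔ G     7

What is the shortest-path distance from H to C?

27

A few of the H→C routes:
H→B→G→C: 19 + 5 + 7 = 31
H→E→C: 18 + 14 = 32
H→D→C: 22 + 5 = 27
H→B→C: 19 + 11 = 30
H→D→G→C: 22 + 12 + 7 = 41
The minimum is 27.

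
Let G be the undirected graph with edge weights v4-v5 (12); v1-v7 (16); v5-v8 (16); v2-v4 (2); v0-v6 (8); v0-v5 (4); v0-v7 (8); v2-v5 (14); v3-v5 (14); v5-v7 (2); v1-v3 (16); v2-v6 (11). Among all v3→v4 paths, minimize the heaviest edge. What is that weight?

14

Some routes from v3 to v4:
v3 -> v5 -> v2 -> v4: max(14, 14, 2) = 14
v3 -> v5 -> v4: max(14, 12) = 14
v3 -> v5 -> v0 -> v6 -> v2 -> v4: max(14, 4, 8, 11, 2) = 14
v3 -> v5 -> v7 -> v0 -> v6 -> v2 -> v4: max(14, 2, 8, 8, 11, 2) = 14
Best route has worst link 14.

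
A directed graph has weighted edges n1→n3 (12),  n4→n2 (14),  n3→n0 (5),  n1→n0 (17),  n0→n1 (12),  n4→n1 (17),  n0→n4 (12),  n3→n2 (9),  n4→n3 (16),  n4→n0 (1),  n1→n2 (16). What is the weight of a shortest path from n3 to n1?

17

Routes from n3 to n1:
n3 - n0 - n4 - n1: 5 + 12 + 17 = 34
n3 - n0 - n1: 5 + 12 = 17
Best route has total 17.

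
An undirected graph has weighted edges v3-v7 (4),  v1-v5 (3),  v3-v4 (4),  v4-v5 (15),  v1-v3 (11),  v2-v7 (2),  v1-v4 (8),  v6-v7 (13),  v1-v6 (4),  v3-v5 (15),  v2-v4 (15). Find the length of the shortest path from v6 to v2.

Checking several routes:
v6 -> v1 -> v4 -> v3 -> v7 -> v2: 4 + 8 + 4 + 4 + 2 = 22
v6 -> v1 -> v3 -> v7 -> v2: 4 + 11 + 4 + 2 = 21
v6 -> v7 -> v2: 13 + 2 = 15
v6 -> v1 -> v4 -> v2: 4 + 8 + 15 = 27
The minimum is 15.

15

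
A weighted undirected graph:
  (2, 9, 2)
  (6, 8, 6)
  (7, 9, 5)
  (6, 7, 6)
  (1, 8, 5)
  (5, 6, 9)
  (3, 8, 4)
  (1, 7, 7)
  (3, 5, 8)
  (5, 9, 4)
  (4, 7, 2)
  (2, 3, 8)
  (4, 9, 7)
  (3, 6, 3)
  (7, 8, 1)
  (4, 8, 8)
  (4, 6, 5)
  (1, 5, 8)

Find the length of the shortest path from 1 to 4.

Checking several routes:
1 - 8 - 4: 5 + 8 = 13
1 - 7 - 4: 7 + 2 = 9
1 - 8 - 6 - 4: 5 + 6 + 5 = 16
1 - 8 - 7 - 4: 5 + 1 + 2 = 8
Shortest: 8.

8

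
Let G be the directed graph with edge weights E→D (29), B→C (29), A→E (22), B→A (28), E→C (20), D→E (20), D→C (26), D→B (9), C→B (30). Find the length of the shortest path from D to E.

20

Candidate routes:
D-C-B-A-E: 26 + 30 + 28 + 22 = 106
D-E: 20
D-B-A-E: 9 + 28 + 22 = 59
Best route has total 20.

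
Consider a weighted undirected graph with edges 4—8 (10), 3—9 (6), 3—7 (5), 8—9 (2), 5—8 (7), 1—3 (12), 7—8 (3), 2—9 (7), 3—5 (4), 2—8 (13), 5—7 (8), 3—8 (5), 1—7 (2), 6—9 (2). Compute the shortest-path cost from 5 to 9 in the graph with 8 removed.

10

Routes from 5 to 9 avoiding 8:
5 → 3 → 9: 4 + 6 = 10
5 → 7 → 3 → 9: 8 + 5 + 6 = 19
5 → 7 → 1 → 3 → 9: 8 + 2 + 12 + 6 = 28
The minimum is 10.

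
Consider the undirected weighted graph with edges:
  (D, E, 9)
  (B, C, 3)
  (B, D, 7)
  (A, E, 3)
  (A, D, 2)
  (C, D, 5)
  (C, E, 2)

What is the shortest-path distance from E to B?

A few of the E→B routes:
E→C→D→B: 2 + 5 + 7 = 14
E→A→D→B: 3 + 2 + 7 = 12
E→C→B: 2 + 3 = 5
E→A→D→C→B: 3 + 2 + 5 + 3 = 13
E→D→B: 9 + 7 = 16
Best route has total 5.

5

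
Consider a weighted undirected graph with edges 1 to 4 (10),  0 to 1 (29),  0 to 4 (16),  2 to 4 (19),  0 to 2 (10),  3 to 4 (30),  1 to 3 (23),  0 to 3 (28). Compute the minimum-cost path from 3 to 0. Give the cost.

28

A few of the 3→0 routes:
3-4-0: 30 + 16 = 46
3-0: 28
3-1-4-0: 23 + 10 + 16 = 49
Best route has total 28.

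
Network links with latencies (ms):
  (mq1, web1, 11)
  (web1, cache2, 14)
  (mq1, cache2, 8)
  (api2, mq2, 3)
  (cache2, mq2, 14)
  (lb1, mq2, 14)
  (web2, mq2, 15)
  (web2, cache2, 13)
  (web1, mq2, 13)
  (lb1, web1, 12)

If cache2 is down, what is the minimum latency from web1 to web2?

28

Routes from web1 to web2 avoiding cache2:
web1 -> lb1 -> mq2 -> web2: 12 + 14 + 15 = 41
web1 -> mq2 -> web2: 13 + 15 = 28
The minimum is 28 ms.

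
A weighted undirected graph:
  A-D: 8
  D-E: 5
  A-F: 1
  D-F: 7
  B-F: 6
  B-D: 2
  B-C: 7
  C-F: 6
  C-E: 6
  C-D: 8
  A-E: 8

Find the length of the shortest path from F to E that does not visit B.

Checking several routes:
F→A→E: 1 + 8 = 9
F→D→C→E: 7 + 8 + 6 = 21
F→C→D→E: 6 + 8 + 5 = 19
F→A→D→E: 1 + 8 + 5 = 14
F→D→E: 7 + 5 = 12
F→C→E: 6 + 6 = 12
Best route has total 9.

9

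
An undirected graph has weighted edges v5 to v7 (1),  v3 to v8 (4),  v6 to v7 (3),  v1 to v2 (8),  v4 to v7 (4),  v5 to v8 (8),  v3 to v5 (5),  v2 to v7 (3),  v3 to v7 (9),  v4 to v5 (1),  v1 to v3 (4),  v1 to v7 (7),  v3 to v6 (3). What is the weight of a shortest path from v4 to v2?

Comparing a few candidate routes:
v4→v5→v3→v6→v7→v2: 1 + 5 + 3 + 3 + 3 = 15
v4→v5→v7→v1→v2: 1 + 1 + 7 + 8 = 17
v4→v5→v7→v2: 1 + 1 + 3 = 5
v4→v5→v3→v1→v2: 1 + 5 + 4 + 8 = 18
v4→v7→v2: 4 + 3 = 7
Best route has total 5.

5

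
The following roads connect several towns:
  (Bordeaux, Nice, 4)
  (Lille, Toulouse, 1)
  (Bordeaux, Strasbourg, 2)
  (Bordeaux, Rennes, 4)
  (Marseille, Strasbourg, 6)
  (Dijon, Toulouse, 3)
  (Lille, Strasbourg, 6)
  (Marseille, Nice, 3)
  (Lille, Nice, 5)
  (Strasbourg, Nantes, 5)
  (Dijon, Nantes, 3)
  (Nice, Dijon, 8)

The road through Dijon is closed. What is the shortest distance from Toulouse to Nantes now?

12

Candidate routes:
Toulouse-Lille-Nice-Bordeaux-Strasbourg-Nantes: 1 + 5 + 4 + 2 + 5 = 17
Toulouse-Lille-Strasbourg-Nantes: 1 + 6 + 5 = 12
Toulouse-Lille-Nice-Marseille-Strasbourg-Nantes: 1 + 5 + 3 + 6 + 5 = 20
Best route has total 12.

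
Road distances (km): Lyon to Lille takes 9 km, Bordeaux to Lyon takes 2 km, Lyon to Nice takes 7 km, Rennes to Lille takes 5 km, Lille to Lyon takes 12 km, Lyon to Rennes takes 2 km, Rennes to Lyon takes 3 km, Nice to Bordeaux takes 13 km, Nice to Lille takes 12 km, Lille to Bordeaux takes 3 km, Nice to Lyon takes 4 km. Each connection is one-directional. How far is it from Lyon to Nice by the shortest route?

Candidate routes:
Lyon → Nice: 7
The minimum is 7 km.

7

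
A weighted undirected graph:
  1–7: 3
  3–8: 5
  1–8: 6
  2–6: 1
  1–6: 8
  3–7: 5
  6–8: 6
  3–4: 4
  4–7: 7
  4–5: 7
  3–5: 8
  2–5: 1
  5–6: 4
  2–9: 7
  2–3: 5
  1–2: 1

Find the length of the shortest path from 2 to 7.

4

A few of the 2→7 routes:
2 - 3 - 7: 5 + 5 = 10
2 - 1 - 7: 1 + 3 = 4
2 - 5 - 3 - 7: 1 + 8 + 5 = 14
2 - 6 - 1 - 7: 1 + 8 + 3 = 12
2 - 6 - 8 - 1 - 7: 1 + 6 + 6 + 3 = 16
2 - 5 - 4 - 7: 1 + 7 + 7 = 15
Shortest: 4.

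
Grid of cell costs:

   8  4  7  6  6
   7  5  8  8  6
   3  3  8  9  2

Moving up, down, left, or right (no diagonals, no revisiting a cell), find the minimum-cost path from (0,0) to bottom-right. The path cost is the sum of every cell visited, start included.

Take (0,0) (0,1) (0,2) (0,3) (0,4) (1,4) (2,4) for a total of 8 + 4 + 7 + 6 + 6 + 6 + 2 = 39.

39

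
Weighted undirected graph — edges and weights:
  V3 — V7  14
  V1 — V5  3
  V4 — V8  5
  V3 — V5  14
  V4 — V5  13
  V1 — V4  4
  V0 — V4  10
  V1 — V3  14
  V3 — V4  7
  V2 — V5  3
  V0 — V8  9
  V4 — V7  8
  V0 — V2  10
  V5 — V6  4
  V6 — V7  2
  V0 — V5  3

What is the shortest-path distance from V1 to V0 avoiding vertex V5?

Candidate routes:
V1→V3→V4→V0: 14 + 7 + 10 = 31
V1→V3→V4→V8→V0: 14 + 7 + 5 + 9 = 35
V1→V4→V0: 4 + 10 = 14
V1→V3→V7→V4→V8→V0: 14 + 14 + 8 + 5 + 9 = 50
V1→V3→V7→V4→V0: 14 + 14 + 8 + 10 = 46
V1→V4→V8→V0: 4 + 5 + 9 = 18
Best route has total 14.

14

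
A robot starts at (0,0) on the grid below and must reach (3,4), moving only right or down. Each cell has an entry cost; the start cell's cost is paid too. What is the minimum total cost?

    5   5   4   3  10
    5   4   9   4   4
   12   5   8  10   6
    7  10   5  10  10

41

Best path: (0,0) → (0,1) → (0,2) → (0,3) → (1,3) → (1,4) → (2,4) → (3,4)
Cost: 5 + 5 + 4 + 3 + 4 + 4 + 6 + 10 = 41
(Top row then right column would cost 47.)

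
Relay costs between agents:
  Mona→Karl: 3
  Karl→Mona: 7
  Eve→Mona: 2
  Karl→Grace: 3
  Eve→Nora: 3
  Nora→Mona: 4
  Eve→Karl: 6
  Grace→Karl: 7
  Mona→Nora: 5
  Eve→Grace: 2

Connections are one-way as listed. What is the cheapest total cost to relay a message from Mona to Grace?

6

Paths from Mona to Grace:
Mona → Karl → Grace: 3 + 3 = 6
The minimum is 6.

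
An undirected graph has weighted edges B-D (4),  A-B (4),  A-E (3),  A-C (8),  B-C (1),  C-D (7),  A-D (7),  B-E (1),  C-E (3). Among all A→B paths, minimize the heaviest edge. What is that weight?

3

Some routes from A to B:
A -> E -> C -> B: max(3, 3, 1) = 3
A -> E -> B: max(3, 1) = 3
A -> D -> C -> B: max(7, 7, 1) = 7
A -> D -> C -> E -> B: max(7, 7, 3, 1) = 7
A -> B: max(4) = 4
Best route has worst link 3.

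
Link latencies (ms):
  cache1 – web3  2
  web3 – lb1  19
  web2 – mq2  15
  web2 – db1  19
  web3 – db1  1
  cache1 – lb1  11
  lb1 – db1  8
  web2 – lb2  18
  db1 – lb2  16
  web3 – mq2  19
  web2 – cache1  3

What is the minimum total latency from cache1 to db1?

3

Checking several routes:
cache1→web3→db1: 2 + 1 = 3
cache1→web2→db1: 3 + 19 = 22
cache1→lb1→db1: 11 + 8 = 19
Best route has total 3 ms.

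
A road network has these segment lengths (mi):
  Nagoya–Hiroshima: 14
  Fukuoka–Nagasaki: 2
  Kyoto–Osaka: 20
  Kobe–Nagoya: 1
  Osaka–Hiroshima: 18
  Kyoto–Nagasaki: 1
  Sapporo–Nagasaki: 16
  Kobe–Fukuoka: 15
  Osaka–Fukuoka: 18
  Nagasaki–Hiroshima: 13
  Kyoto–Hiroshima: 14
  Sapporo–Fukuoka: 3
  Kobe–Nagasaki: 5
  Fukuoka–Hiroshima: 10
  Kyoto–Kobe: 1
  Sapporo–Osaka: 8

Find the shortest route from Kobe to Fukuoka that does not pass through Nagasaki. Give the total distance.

15

Checking several routes:
Kobe → Kyoto → Osaka → Sapporo → Fukuoka: 1 + 20 + 8 + 3 = 32
Kobe → Kyoto → Hiroshima → Osaka → Sapporo → Fukuoka: 1 + 14 + 18 + 8 + 3 = 44
Kobe → Kyoto → Osaka → Fukuoka: 1 + 20 + 18 = 39
Kobe → Kyoto → Hiroshima → Fukuoka: 1 + 14 + 10 = 25
Kobe → Fukuoka: 15
Kobe → Nagoya → Hiroshima → Fukuoka: 1 + 14 + 10 = 25
The minimum is 15 mi.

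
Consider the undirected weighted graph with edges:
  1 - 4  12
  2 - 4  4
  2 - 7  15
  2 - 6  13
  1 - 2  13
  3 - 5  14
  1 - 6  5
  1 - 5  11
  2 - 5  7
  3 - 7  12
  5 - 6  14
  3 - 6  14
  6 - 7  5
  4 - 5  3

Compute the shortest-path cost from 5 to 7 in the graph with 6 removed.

22

Some routes from 5 to 7 avoiding 6:
5-4-2-7: 3 + 4 + 15 = 22
5-3-7: 14 + 12 = 26
5-2-7: 7 + 15 = 22
Best route has total 22.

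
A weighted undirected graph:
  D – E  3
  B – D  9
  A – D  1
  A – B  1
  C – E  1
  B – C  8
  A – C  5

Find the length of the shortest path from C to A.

5

Candidate routes:
C -> A: 5
C -> E -> D -> A: 1 + 3 + 1 = 5
C -> E -> D -> B -> A: 1 + 3 + 9 + 1 = 14
C -> B -> D -> A: 8 + 9 + 1 = 18
C -> B -> A: 8 + 1 = 9
The minimum is 5.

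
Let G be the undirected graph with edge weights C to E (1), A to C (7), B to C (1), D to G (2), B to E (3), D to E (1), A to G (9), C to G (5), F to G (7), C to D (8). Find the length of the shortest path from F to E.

10

Comparing a few candidate routes:
F -> G -> D -> C -> E: 7 + 2 + 8 + 1 = 18
F -> G -> C -> D -> E: 7 + 5 + 8 + 1 = 21
F -> G -> C -> B -> E: 7 + 5 + 1 + 3 = 16
F -> G -> D -> C -> B -> E: 7 + 2 + 8 + 1 + 3 = 21
F -> G -> C -> E: 7 + 5 + 1 = 13
F -> G -> D -> E: 7 + 2 + 1 = 10
Shortest: 10.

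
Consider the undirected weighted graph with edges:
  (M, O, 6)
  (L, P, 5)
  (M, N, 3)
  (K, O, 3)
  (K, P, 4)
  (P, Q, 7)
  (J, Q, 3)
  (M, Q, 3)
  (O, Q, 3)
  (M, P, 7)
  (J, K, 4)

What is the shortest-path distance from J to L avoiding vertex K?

Paths from J to L avoiding K:
J-Q-P-L: 3 + 7 + 5 = 15
J-Q-M-P-L: 3 + 3 + 7 + 5 = 18
J-Q-O-M-P-L: 3 + 3 + 6 + 7 + 5 = 24
The minimum is 15.

15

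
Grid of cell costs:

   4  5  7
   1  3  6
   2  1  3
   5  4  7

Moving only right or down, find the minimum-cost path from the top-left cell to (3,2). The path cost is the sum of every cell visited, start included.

18

Path (0,0) (1,0) (2,0) (2,1) (2,2) (3,2): 4 + 1 + 2 + 1 + 3 + 7 = 18.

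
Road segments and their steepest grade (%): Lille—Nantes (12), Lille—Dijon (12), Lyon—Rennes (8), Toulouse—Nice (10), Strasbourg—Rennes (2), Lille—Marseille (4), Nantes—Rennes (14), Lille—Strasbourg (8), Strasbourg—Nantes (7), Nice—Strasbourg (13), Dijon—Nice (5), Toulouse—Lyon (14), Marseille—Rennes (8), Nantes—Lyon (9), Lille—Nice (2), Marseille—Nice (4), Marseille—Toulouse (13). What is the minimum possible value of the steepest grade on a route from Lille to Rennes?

Some routes from Lille to Rennes:
Lille -> Nice -> Marseille -> Rennes: max(2, 4, 8) = 8
Lille -> Strasbourg -> Nantes -> Lyon -> Rennes: max(8, 7, 9, 8) = 9
Lille -> Marseille -> Rennes: max(4, 8) = 8
Lille -> Strasbourg -> Rennes: max(8, 2) = 8
Best route has worst link 8%.

8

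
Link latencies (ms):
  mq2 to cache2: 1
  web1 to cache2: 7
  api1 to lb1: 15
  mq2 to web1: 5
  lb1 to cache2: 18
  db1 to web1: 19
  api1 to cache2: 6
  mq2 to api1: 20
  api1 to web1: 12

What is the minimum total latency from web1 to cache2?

Checking several routes:
web1-mq2-cache2: 5 + 1 = 6
web1-api1-lb1-cache2: 12 + 15 + 18 = 45
web1-cache2: 7
web1-api1-mq2-cache2: 12 + 20 + 1 = 33
web1-api1-cache2: 12 + 6 = 18
web1-mq2-api1-cache2: 5 + 20 + 6 = 31
The minimum is 6 ms.

6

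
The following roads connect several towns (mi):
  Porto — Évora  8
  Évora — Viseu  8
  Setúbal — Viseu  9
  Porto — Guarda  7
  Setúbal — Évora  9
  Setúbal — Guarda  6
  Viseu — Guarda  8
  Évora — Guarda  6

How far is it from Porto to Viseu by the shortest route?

15

A few of the Porto→Viseu routes:
Porto-Évora-Guarda-Viseu: 8 + 6 + 8 = 22
Porto-Évora-Viseu: 8 + 8 = 16
Porto-Guarda-Évora-Viseu: 7 + 6 + 8 = 21
Porto-Guarda-Viseu: 7 + 8 = 15
Best route has total 15 mi.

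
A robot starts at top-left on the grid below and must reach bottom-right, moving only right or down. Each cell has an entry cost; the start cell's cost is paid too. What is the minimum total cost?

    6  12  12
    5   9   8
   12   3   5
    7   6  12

40

One optimal route is [0,0] [1,0] [1,1] [2,1] [2,2] [3,2].
Its cost is 6 + 5 + 9 + 3 + 5 + 12 = 40.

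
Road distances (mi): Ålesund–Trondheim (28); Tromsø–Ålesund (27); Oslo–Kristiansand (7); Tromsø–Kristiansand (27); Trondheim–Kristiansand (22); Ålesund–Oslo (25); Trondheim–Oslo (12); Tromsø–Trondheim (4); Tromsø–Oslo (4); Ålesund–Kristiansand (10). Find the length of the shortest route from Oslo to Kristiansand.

Comparing a few candidate routes:
Oslo - Tromsø - Trondheim - Kristiansand: 4 + 4 + 22 = 30
Oslo - Tromsø - Kristiansand: 4 + 27 = 31
Oslo - Trondheim - Kristiansand: 12 + 22 = 34
Oslo - Kristiansand: 7
The minimum is 7 mi.

7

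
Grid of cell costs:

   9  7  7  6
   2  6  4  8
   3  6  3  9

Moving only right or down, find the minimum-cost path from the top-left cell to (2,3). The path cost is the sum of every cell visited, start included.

32

Cheapest: r0c0 → r1c0 → r2c0 → r2c1 → r2c2 → r2c3
  9 + 2 + 3 + 6 + 3 + 9 = 32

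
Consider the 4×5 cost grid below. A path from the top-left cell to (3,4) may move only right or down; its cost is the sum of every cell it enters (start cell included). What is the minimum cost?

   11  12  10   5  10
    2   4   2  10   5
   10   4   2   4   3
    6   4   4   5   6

Take [0,0] -> [1,0] -> [1,1] -> [1,2] -> [2,2] -> [2,3] -> [2,4] -> [3,4] for a total of 11 + 2 + 4 + 2 + 2 + 4 + 3 + 6 = 34.
(Top row then right column would cost 62.)

34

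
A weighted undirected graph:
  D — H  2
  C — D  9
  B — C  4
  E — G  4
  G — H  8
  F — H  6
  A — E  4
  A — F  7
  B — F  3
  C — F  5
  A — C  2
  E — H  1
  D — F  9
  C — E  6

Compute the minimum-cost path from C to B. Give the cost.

Checking several routes:
C→A→F→B: 2 + 7 + 3 = 12
C→A→E→H→F→B: 2 + 4 + 1 + 6 + 3 = 16
C→F→B: 5 + 3 = 8
C→B: 4
C→E→A→F→B: 6 + 4 + 7 + 3 = 20
C→E→H→F→B: 6 + 1 + 6 + 3 = 16
Best route has total 4.

4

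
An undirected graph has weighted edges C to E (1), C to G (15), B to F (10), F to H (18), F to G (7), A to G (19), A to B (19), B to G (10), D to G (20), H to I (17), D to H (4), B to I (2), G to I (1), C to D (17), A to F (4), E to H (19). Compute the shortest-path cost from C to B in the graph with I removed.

25

Comparing a few candidate routes:
C -> G -> F -> A -> B: 15 + 7 + 4 + 19 = 45
C -> G -> F -> B: 15 + 7 + 10 = 32
C -> G -> B: 15 + 10 = 25
The minimum is 25.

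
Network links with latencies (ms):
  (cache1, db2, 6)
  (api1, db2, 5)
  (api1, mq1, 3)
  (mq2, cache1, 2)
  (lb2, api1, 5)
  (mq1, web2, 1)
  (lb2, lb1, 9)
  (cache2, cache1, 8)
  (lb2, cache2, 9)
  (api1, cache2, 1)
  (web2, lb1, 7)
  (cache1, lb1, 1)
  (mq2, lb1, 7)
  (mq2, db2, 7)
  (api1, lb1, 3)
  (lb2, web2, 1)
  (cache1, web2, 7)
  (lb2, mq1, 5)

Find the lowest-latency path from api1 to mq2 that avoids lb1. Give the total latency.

11

A few of the api1→mq2 routes:
api1 -> db2 -> mq2: 5 + 7 = 12
api1 -> db2 -> cache1 -> mq2: 5 + 6 + 2 = 13
api1 -> mq1 -> web2 -> cache1 -> mq2: 3 + 1 + 7 + 2 = 13
api1 -> lb2 -> web2 -> cache1 -> mq2: 5 + 1 + 7 + 2 = 15
api1 -> mq1 -> lb2 -> web2 -> cache1 -> mq2: 3 + 5 + 1 + 7 + 2 = 18
api1 -> cache2 -> cache1 -> mq2: 1 + 8 + 2 = 11
Best route has total 11 ms.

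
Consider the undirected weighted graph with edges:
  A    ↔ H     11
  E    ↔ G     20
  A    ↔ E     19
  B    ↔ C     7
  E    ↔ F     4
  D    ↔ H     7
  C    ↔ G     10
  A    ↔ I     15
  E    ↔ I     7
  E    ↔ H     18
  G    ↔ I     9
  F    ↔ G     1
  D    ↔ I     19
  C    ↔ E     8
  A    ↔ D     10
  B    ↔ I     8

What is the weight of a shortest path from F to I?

A few of the F→I routes:
F→G→I: 1 + 9 = 10
F→G→C→E→I: 1 + 10 + 8 + 7 = 26
F→E→I: 4 + 7 = 11
Best route has total 10.

10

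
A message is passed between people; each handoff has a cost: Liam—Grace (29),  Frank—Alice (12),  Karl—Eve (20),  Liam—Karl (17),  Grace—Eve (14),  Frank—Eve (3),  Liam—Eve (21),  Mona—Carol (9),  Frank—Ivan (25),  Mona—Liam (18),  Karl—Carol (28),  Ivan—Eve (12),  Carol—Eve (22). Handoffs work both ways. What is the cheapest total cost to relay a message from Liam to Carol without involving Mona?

Candidate routes:
Liam - Eve - Carol: 21 + 22 = 43
Liam - Eve - Karl - Carol: 21 + 20 + 28 = 69
Liam - Karl - Carol: 17 + 28 = 45
Liam - Grace - Eve - Carol: 29 + 14 + 22 = 65
Liam - Grace - Eve - Karl - Carol: 29 + 14 + 20 + 28 = 91
Liam - Karl - Eve - Carol: 17 + 20 + 22 = 59
The minimum is 43.

43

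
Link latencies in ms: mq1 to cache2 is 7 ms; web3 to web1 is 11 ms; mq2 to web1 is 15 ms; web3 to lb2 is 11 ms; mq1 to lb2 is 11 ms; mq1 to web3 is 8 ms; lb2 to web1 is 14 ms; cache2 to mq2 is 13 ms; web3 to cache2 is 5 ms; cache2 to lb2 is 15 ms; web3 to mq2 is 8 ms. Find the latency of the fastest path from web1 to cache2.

16

Some routes from web1 to cache2:
web1→web3→cache2: 11 + 5 = 16
web1→mq2→cache2: 15 + 13 = 28
web1→mq2→web3→cache2: 15 + 8 + 5 = 28
web1→web3→mq1→cache2: 11 + 8 + 7 = 26
The minimum is 16 ms.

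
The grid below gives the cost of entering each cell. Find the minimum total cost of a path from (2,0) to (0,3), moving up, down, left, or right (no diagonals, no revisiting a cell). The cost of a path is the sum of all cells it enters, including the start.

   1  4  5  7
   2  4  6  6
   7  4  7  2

26

Best path: [2,0] → [1,0] → [0,0] → [0,1] → [0,2] → [0,3]
Cost: 7 + 2 + 1 + 4 + 5 + 7 = 26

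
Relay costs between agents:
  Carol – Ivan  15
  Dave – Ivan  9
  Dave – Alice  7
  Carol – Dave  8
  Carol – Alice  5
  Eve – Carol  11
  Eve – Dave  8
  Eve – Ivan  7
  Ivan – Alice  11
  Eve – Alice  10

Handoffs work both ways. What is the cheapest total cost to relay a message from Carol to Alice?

5

A few of the Carol→Alice routes:
Carol -> Ivan -> Alice: 15 + 11 = 26
Carol -> Dave -> Eve -> Alice: 8 + 8 + 10 = 26
Carol -> Alice: 5
Carol -> Eve -> Alice: 11 + 10 = 21
Carol -> Eve -> Dave -> Alice: 11 + 8 + 7 = 26
Carol -> Dave -> Alice: 8 + 7 = 15
Shortest: 5.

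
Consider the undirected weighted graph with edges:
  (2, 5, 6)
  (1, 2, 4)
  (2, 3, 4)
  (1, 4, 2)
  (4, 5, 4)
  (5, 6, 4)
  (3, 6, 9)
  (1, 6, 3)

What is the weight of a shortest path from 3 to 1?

8

A few of the 3→1 routes:
3 -> 2 -> 5 -> 4 -> 1: 4 + 6 + 4 + 2 = 16
3 -> 6 -> 1: 9 + 3 = 12
3 -> 2 -> 1: 4 + 4 = 8
The minimum is 8.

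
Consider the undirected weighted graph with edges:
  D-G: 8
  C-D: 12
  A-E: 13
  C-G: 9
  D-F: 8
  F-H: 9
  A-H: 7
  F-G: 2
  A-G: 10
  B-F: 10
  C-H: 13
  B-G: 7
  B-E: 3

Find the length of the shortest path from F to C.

11

A few of the F→C routes:
F -> H -> C: 9 + 13 = 22
F -> G -> D -> C: 2 + 8 + 12 = 22
F -> D -> C: 8 + 12 = 20
F -> G -> C: 2 + 9 = 11
The minimum is 11.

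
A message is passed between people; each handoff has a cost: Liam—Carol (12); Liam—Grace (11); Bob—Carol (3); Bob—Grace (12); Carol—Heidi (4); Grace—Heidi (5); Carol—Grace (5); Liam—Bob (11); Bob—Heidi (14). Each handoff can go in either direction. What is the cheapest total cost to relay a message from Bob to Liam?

11

Checking several routes:
Bob - Carol - Grace - Liam: 3 + 5 + 11 = 19
Bob - Liam: 11
Bob - Carol - Liam: 3 + 12 = 15
The minimum is 11.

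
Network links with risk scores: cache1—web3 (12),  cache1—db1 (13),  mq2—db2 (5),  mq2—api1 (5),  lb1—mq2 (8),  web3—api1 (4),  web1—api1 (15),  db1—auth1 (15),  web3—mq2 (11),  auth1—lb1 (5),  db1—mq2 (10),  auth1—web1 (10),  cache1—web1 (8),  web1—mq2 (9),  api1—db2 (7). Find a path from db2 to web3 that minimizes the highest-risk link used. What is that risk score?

Checking several routes:
db2→api1→web3: max(7, 4) = 7
db2→api1→mq2→lb1→auth1→web1→cache1→web3: max(7, 5, 8, 5, 10, 8, 12) = 12
db2→api1→mq2→web3: max(7, 5, 11) = 11
db2→mq2→api1→web3: max(5, 5, 4) = 5
db2→mq2→web3: max(5, 11) = 11
Best route has worst link 5.

5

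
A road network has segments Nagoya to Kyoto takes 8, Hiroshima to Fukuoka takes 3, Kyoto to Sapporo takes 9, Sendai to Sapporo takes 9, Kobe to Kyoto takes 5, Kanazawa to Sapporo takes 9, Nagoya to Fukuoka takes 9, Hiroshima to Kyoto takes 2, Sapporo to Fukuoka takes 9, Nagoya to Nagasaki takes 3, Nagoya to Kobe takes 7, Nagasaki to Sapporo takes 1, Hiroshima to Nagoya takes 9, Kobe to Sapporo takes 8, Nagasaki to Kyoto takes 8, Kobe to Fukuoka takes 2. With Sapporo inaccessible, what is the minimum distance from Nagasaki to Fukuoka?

12

A few of the Nagasaki→Fukuoka routes:
Nagasaki - Kyoto - Hiroshima - Fukuoka: 8 + 2 + 3 = 13
Nagasaki - Nagoya - Fukuoka: 3 + 9 = 12
Nagasaki - Nagoya - Hiroshima - Fukuoka: 3 + 9 + 3 = 15
Nagasaki - Nagoya - Kobe - Fukuoka: 3 + 7 + 2 = 12
The minimum is 12.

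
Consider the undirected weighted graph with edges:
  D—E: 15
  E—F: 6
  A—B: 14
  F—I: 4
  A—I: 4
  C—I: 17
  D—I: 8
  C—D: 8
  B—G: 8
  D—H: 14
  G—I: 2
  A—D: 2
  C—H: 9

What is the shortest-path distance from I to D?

6

Comparing a few candidate routes:
I - F - E - D: 4 + 6 + 15 = 25
I - A - D: 4 + 2 = 6
I - D: 8
The minimum is 6.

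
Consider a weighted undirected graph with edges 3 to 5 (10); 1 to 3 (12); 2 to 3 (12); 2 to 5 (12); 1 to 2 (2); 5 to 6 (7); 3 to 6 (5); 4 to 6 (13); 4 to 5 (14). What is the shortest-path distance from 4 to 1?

28

A few of the 4→1 routes:
4-6-3-2-1: 13 + 5 + 12 + 2 = 32
4-6-5-2-1: 13 + 7 + 12 + 2 = 34
4-5-2-1: 14 + 12 + 2 = 28
4-6-3-1: 13 + 5 + 12 = 30
4-5-3-1: 14 + 10 + 12 = 36
Shortest: 28.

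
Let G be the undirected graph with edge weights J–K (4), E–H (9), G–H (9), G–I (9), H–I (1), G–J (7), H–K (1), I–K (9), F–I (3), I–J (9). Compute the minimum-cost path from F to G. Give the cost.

12

Checking several routes:
F - I - G: 3 + 9 = 12
F - I - H - K - J - G: 3 + 1 + 1 + 4 + 7 = 16
F - I - H - G: 3 + 1 + 9 = 13
The minimum is 12.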